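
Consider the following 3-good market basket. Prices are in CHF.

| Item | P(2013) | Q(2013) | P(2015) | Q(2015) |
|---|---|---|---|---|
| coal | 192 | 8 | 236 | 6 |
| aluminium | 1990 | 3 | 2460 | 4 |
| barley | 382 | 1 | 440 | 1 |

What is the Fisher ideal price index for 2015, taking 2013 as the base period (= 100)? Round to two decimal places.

Laspeyres component (base-period weights):
ΣP(2015)Q(2013) = 236×8 + 2460×3 + 440×1 = 1888 + 7380 + 440 = 9708
ΣP(2013)Q(2013) = 192×8 + 1990×3 + 382×1 = 1536 + 5970 + 382 = 7888
L = 9708 / 7888 × 100 = 123.0730
Paasche component (current-period weights):
ΣP(2015)Q(2015) = 236×6 + 2460×4 + 440×1 = 1416 + 9840 + 440 = 11696
ΣP(2013)Q(2015) = 192×6 + 1990×4 + 382×1 = 1152 + 7960 + 382 = 9494
P = 11696 / 9494 × 100 = 123.1936
Fisher = √(L × P) = √(123.0730 × 123.1936) = 123.1333

123.13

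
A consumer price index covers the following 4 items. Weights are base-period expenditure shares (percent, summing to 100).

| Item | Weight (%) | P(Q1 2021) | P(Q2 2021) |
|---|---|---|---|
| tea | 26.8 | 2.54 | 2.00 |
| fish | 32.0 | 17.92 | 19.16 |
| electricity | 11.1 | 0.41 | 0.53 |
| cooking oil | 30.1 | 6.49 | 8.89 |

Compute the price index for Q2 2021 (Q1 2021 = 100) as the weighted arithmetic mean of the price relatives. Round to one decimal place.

110.9

tea: 26.8 × (2.00/2.54) = 26.8 × 0.787402 = 21.1024
fish: 32.0 × (19.16/17.92) = 32.0 × 1.069196 = 34.2143
electricity: 11.1 × (0.53/0.41) = 11.1 × 1.292683 = 14.3488
cooking oil: 30.1 × (8.89/6.49) = 30.1 × 1.369800 = 41.2310
Index = Σ wᵢ·(p₁ᵢ/p₀ᵢ) = 21.1024 + 34.2143 + 14.3488 + 41.2310 = 110.8964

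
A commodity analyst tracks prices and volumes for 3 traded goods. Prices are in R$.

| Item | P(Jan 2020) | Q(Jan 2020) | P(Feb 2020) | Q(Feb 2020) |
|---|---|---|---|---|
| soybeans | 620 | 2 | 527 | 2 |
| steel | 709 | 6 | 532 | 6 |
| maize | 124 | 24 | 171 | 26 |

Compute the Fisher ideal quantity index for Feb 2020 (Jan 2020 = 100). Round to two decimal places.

Laspeyres component (base-period weights):
ΣP(Jan 2020)Q(Feb 2020) = 620×2 + 709×6 + 124×26 = 1240 + 4254 + 3224 = 8718
ΣP(Jan 2020)Q(Jan 2020) = 620×2 + 709×6 + 124×24 = 1240 + 4254 + 2976 = 8470
L = 8718 / 8470 × 100 = 102.9280
Paasche component (current-period weights):
ΣP(Feb 2020)Q(Feb 2020) = 527×2 + 532×6 + 171×26 = 1054 + 3192 + 4446 = 8692
ΣP(Feb 2020)Q(Jan 2020) = 527×2 + 532×6 + 171×24 = 1054 + 3192 + 4104 = 8350
P = 8692 / 8350 × 100 = 104.0958
Fisher = √(L × P) = √(102.9280 × 104.0958) = 103.5102

103.51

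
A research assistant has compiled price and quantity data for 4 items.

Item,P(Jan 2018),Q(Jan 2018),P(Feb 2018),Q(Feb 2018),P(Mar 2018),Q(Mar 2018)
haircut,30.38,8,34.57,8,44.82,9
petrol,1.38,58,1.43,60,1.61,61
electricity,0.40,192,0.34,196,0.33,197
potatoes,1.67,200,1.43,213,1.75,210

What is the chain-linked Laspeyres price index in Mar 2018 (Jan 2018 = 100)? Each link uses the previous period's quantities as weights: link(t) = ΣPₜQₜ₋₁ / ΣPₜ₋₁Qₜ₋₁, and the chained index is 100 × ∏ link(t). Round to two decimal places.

Link Jan 2018→Feb 2018:
ΣP(Feb 2018)Q(Jan 2018) = 34.57×8 + 1.43×58 + 0.34×192 + 1.43×200 = 276.56 + 82.94 + 65.28 + 286 = 710.78
ΣP(Jan 2018)Q(Jan 2018) = 30.38×8 + 1.38×58 + 0.40×192 + 1.67×200 = 243.04 + 80.04 + 76.8 + 334 = 733.88
link = 710.78/733.88 = 0.968523
Link Feb 2018→Mar 2018:
ΣP(Mar 2018)Q(Feb 2018) = 44.82×8 + 1.61×60 + 0.33×196 + 1.75×213 = 358.56 + 96.6 + 64.68 + 372.75 = 892.59
ΣP(Feb 2018)Q(Feb 2018) = 34.57×8 + 1.43×60 + 0.34×196 + 1.43×213 = 276.56 + 85.8 + 66.64 + 304.59 = 733.59
link = 892.59/733.59 = 1.216742
Chained index = 100 × 0.968523 × 1.216742 = 117.8443

117.84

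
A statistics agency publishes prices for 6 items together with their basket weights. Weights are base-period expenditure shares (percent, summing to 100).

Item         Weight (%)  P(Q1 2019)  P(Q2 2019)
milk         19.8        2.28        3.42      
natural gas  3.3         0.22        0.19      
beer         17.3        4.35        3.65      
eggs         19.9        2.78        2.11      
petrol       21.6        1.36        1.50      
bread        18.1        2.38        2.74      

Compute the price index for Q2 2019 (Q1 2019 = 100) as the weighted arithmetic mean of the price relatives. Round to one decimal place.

106.8

milk: 19.8 × (3.42/2.28) = 19.8 × 1.500000 = 29.7000
natural gas: 3.3 × (0.19/0.22) = 3.3 × 0.863636 = 2.8500
beer: 17.3 × (3.65/4.35) = 17.3 × 0.839080 = 14.5161
eggs: 19.9 × (2.11/2.78) = 19.9 × 0.758993 = 15.1040
petrol: 21.6 × (1.50/1.36) = 21.6 × 1.102941 = 23.8235
bread: 18.1 × (2.74/2.38) = 18.1 × 1.151261 = 20.8378
Index = Σ wᵢ·(p₁ᵢ/p₀ᵢ) = 29.7000 + 2.8500 + 14.5161 + 15.1040 + 23.8235 + 20.8378 = 106.8314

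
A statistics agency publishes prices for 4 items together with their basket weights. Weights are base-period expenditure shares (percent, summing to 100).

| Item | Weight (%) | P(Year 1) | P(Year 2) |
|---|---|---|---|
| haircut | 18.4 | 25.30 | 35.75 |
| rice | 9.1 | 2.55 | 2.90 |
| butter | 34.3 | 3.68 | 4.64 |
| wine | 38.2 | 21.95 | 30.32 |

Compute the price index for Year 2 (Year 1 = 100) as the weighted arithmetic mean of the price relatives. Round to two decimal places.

haircut: 18.4 × (35.75/25.30) = 18.4 × 1.413043 = 26.0000
rice: 9.1 × (2.90/2.55) = 9.1 × 1.137255 = 10.3490
butter: 34.3 × (4.64/3.68) = 34.3 × 1.260870 = 43.2478
wine: 38.2 × (30.32/21.95) = 38.2 × 1.381321 = 52.7665
Index = Σ wᵢ·(p₁ᵢ/p₀ᵢ) = 26.0000 + 10.3490 + 43.2478 + 52.7665 = 132.3633

132.36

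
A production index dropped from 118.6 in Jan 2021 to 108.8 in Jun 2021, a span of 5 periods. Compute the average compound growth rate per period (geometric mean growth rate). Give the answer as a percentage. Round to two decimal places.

-1.71%

Growth factor = (108.8/118.6)^(1/5) = (0.917369)^(1/5) = 0.982899
Growth rate = 0.982899 − 1 = -0.017101 = -1.7101%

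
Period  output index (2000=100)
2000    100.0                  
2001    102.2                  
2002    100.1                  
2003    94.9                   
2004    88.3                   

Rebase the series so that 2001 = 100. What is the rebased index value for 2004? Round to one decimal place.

Rebased(2004) = 88.3 / 102.2 × 100 = 86.3992

86.4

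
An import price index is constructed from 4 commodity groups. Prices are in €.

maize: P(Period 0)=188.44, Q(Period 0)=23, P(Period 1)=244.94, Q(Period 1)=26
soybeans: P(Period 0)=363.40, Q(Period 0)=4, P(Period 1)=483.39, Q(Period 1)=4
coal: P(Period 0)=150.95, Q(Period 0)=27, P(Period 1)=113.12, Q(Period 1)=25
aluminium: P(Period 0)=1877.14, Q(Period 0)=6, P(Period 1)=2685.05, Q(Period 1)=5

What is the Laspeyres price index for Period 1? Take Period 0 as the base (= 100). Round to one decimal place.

126.5

Laspeyres price index uses base-period quantities as weights.
ΣP(Period 1)·Q(Period 0) = 244.94×23 + 483.39×4 + 113.12×27 + 2685.05×6 = 5633.62 + 1933.56 + 3054.24 + 16110.3 = 26731.72
ΣP(Period 0)·Q(Period 0) = 188.44×23 + 363.40×4 + 150.95×27 + 1877.14×6 = 4334.12 + 1453.6 + 4075.65 + 11262.84 = 21126.21
Index = 26731.72 / 21126.21 × 100 = 126.5334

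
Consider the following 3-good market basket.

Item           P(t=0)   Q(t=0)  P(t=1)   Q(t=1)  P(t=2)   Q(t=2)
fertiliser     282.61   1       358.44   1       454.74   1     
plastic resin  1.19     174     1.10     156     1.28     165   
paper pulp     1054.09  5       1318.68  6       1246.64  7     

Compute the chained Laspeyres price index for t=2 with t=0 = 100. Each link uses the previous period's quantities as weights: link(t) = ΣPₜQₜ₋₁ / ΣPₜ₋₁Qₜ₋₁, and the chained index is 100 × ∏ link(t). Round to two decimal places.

119.49

Link t=0→t=1:
ΣP(t=1)Q(t=0) = 358.44×1 + 1.10×174 + 1318.68×5 = 358.44 + 191.4 + 6593.4 = 7143.24
ΣP(t=0)Q(t=0) = 282.61×1 + 1.19×174 + 1054.09×5 = 282.61 + 207.06 + 5270.45 = 5760.12
link = 7143.24/5760.12 = 1.240120
Link t=1→t=2:
ΣP(t=2)Q(t=1) = 454.74×1 + 1.28×156 + 1246.64×6 = 454.74 + 199.68 + 7479.84 = 8134.26
ΣP(t=1)Q(t=1) = 358.44×1 + 1.10×156 + 1318.68×6 = 358.44 + 171.6 + 7912.08 = 8442.12
link = 8134.26/8442.12 = 0.963533
Chained index = 100 × 1.240120 × 0.963533 = 119.4896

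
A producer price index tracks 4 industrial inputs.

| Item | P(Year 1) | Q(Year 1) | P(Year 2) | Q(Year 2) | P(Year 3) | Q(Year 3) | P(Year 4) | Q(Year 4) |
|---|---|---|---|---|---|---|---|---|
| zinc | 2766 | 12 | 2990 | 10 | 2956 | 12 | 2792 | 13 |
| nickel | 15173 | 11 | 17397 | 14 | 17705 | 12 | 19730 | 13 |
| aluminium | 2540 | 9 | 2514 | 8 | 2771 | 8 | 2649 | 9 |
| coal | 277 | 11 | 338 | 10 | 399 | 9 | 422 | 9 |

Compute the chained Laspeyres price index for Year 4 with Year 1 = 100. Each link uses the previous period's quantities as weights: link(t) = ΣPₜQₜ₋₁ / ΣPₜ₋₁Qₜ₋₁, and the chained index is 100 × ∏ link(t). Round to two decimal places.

Link Year 1→Year 2:
ΣP(Year 2)Q(Year 1) = 2990×12 + 17397×11 + 2514×9 + 338×11 = 35880 + 191367 + 22626 + 3718 = 253591
ΣP(Year 1)Q(Year 1) = 2766×12 + 15173×11 + 2540×9 + 277×11 = 33192 + 166903 + 22860 + 3047 = 226002
link = 253591/226002 = 1.122074
Link Year 2→Year 3:
ΣP(Year 3)Q(Year 2) = 2956×10 + 17705×14 + 2771×8 + 399×10 = 29560 + 247870 + 22168 + 3990 = 303588
ΣP(Year 2)Q(Year 2) = 2990×10 + 17397×14 + 2514×8 + 338×10 = 29900 + 243558 + 20112 + 3380 = 296950
link = 303588/296950 = 1.022354
Link Year 3→Year 4:
ΣP(Year 4)Q(Year 3) = 2792×12 + 19730×12 + 2649×8 + 422×9 = 33504 + 236760 + 21192 + 3798 = 295254
ΣP(Year 3)Q(Year 3) = 2956×12 + 17705×12 + 2771×8 + 399×9 = 35472 + 212460 + 22168 + 3591 = 273691
link = 295254/273691 = 1.078786
Chained index = 100 × 1.122074 × 1.022354 × 1.078786 = 123.7537

123.75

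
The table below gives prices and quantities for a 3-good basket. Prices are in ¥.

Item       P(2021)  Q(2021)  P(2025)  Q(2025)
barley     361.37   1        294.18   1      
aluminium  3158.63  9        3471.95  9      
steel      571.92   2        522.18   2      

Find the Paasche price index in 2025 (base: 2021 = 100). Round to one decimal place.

Paasche price index uses current-period quantities as weights.
ΣP(2025)·Q(2025) = 294.18×1 + 3471.95×9 + 522.18×2 = 294.18 + 31247.55 + 1044.36 = 32586.09
ΣP(2021)·Q(2025) = 361.37×1 + 3158.63×9 + 571.92×2 = 361.37 + 28427.67 + 1143.84 = 29932.88
Index = 32586.09 / 29932.88 × 100 = 108.8639

108.9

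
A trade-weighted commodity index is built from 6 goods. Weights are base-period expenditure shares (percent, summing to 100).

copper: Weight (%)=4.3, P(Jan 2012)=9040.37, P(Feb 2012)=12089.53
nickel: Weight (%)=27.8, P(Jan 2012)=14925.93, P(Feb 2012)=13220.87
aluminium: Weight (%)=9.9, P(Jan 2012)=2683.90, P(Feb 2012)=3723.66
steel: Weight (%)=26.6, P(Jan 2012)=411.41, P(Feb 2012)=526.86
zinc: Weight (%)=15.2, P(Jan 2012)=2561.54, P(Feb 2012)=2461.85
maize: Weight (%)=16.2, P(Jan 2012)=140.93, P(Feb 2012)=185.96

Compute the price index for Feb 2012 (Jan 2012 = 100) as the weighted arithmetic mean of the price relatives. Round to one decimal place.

copper: 4.3 × (12089.53/9040.37) = 4.3 × 1.337283 = 5.7503
nickel: 27.8 × (13220.87/14925.93) = 27.8 × 0.885765 = 24.6243
aluminium: 9.9 × (3723.66/2683.90) = 9.9 × 1.387406 = 13.7353
steel: 26.6 × (526.86/411.41) = 26.6 × 1.280620 = 34.0645
zinc: 15.2 × (2461.85/2561.54) = 15.2 × 0.961082 = 14.6084
maize: 16.2 × (185.96/140.93) = 16.2 × 1.319520 = 21.3762
Index = Σ wᵢ·(p₁ᵢ/p₀ᵢ) = 5.7503 + 24.6243 + 13.7353 + 34.0645 + 14.6084 + 21.3762 = 114.1591

114.2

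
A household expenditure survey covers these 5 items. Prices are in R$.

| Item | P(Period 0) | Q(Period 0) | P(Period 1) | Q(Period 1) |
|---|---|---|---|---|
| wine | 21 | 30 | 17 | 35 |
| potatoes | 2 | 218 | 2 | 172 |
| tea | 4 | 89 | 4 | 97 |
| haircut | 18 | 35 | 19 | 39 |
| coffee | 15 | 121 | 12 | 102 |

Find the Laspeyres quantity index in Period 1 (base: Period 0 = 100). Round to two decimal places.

95.66

Laspeyres quantity index uses base-period prices as weights.
ΣP(Period 0)·Q(Period 1) = 21×35 + 2×172 + 4×97 + 18×39 + 15×102 = 735 + 344 + 388 + 702 + 1530 = 3699
ΣP(Period 0)·Q(Period 0) = 21×30 + 2×218 + 4×89 + 18×35 + 15×121 = 630 + 436 + 356 + 630 + 1815 = 3867
Index = 3699 / 3867 × 100 = 95.6555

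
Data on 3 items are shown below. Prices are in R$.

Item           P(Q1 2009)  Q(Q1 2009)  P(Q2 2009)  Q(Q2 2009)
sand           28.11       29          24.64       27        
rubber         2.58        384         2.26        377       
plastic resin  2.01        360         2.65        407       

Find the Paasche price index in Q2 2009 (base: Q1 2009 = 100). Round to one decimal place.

101.8

Paasche price index uses current-period quantities as weights.
ΣP(Q2 2009)·Q(Q2 2009) = 24.64×27 + 2.26×377 + 2.65×407 = 665.28 + 852.02 + 1078.55 = 2595.85
ΣP(Q1 2009)·Q(Q2 2009) = 28.11×27 + 2.58×377 + 2.01×407 = 758.97 + 972.66 + 818.07 = 2549.7
Index = 2595.85 / 2549.7 × 100 = 101.8100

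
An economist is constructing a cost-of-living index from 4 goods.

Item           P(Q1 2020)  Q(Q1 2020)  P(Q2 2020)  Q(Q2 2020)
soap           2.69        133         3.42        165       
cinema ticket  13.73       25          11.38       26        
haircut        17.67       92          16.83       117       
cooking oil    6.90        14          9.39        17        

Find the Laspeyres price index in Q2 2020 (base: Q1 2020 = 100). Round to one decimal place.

Laspeyres price index uses base-period quantities as weights.
ΣP(Q2 2020)·Q(Q1 2020) = 3.42×133 + 11.38×25 + 16.83×92 + 9.39×14 = 454.86 + 284.5 + 1548.36 + 131.46 = 2419.18
ΣP(Q1 2020)·Q(Q1 2020) = 2.69×133 + 13.73×25 + 17.67×92 + 6.90×14 = 357.77 + 343.25 + 1625.64 + 96.6 = 2423.26
Index = 2419.18 / 2423.26 × 100 = 99.8316

99.8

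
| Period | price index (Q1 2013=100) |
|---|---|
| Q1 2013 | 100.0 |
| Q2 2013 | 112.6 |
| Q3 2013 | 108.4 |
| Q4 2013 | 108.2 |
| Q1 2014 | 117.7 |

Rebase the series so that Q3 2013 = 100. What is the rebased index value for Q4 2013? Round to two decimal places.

Rebased(Q4 2013) = 108.2 / 108.4 × 100 = 99.8155

99.82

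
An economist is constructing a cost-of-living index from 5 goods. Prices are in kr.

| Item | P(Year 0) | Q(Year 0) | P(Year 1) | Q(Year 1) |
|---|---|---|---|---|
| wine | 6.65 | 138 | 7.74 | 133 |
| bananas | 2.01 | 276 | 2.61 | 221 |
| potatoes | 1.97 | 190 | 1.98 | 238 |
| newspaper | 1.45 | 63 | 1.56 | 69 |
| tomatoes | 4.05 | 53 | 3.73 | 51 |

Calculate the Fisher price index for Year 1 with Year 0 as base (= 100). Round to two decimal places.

113.59

Laspeyres component (base-period weights):
ΣP(Year 1)Q(Year 0) = 7.74×138 + 2.61×276 + 1.98×190 + 1.56×63 + 3.73×53 = 1068.12 + 720.36 + 376.2 + 98.28 + 197.69 = 2460.65
ΣP(Year 0)Q(Year 0) = 6.65×138 + 2.01×276 + 1.97×190 + 1.45×63 + 4.05×53 = 917.7 + 554.76 + 374.3 + 91.35 + 214.65 = 2152.76
L = 2460.65 / 2152.76 × 100 = 114.3021
Paasche component (current-period weights):
ΣP(Year 1)Q(Year 1) = 7.74×133 + 2.61×221 + 1.98×238 + 1.56×69 + 3.73×51 = 1029.42 + 576.81 + 471.24 + 107.64 + 190.23 = 2375.34
ΣP(Year 0)Q(Year 1) = 6.65×133 + 2.01×221 + 1.97×238 + 1.45×69 + 4.05×51 = 884.45 + 444.21 + 468.86 + 100.05 + 206.55 = 2104.12
P = 2375.34 / 2104.12 × 100 = 112.8899
Fisher = √(L × P) = √(114.3021 × 112.8899) = 113.5938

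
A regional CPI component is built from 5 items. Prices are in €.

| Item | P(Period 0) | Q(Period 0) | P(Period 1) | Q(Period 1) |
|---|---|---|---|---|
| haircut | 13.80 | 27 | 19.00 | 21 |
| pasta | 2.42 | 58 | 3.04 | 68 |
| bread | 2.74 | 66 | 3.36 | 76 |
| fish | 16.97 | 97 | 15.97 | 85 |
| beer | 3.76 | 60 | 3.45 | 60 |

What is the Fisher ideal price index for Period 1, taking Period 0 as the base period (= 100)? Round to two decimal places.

Laspeyres component (base-period weights):
ΣP(Period 1)Q(Period 0) = 19.00×27 + 3.04×58 + 3.36×66 + 15.97×97 + 3.45×60 = 513 + 176.32 + 221.76 + 1549.09 + 207 = 2667.17
ΣP(Period 0)Q(Period 0) = 13.80×27 + 2.42×58 + 2.74×66 + 16.97×97 + 3.76×60 = 372.6 + 140.36 + 180.84 + 1646.09 + 225.6 = 2565.49
L = 2667.17 / 2565.49 × 100 = 103.9634
Paasche component (current-period weights):
ΣP(Period 1)Q(Period 1) = 19.00×21 + 3.04×68 + 3.36×76 + 15.97×85 + 3.45×60 = 399 + 206.72 + 255.36 + 1357.45 + 207 = 2425.53
ΣP(Period 0)Q(Period 1) = 13.80×21 + 2.42×68 + 2.74×76 + 16.97×85 + 3.76×60 = 289.8 + 164.56 + 208.24 + 1442.45 + 225.6 = 2330.65
P = 2425.53 / 2330.65 × 100 = 104.0710
Fisher = √(L × P) = √(103.9634 × 104.0710) = 104.0172

104.02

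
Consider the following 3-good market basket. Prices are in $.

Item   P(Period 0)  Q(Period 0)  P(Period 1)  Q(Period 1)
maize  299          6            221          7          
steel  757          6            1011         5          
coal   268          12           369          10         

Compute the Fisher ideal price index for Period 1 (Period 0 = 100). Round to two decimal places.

Laspeyres component (base-period weights):
ΣP(Period 1)Q(Period 0) = 221×6 + 1011×6 + 369×12 = 1326 + 6066 + 4428 = 11820
ΣP(Period 0)Q(Period 0) = 299×6 + 757×6 + 268×12 = 1794 + 4542 + 3216 = 9552
L = 11820 / 9552 × 100 = 123.7437
Paasche component (current-period weights):
ΣP(Period 1)Q(Period 1) = 221×7 + 1011×5 + 369×10 = 1547 + 5055 + 3690 = 10292
ΣP(Period 0)Q(Period 1) = 299×7 + 757×5 + 268×10 = 2093 + 3785 + 2680 = 8558
P = 10292 / 8558 × 100 = 120.2617
Fisher = √(L × P) = √(123.7437 × 120.2617) = 121.9903

121.99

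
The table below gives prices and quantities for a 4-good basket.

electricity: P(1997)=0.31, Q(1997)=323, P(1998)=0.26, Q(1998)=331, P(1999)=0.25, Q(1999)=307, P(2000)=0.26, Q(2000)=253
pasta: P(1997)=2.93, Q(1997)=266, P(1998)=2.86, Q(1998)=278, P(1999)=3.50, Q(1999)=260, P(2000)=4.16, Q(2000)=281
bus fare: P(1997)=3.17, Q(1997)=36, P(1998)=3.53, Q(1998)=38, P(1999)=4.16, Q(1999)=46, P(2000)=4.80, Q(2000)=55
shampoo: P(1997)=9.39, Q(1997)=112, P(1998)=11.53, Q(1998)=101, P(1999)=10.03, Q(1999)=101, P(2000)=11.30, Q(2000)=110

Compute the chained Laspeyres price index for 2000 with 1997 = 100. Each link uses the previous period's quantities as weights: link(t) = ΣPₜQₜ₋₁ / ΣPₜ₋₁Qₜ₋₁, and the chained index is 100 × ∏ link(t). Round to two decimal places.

130.19

Link 1997→1998:
ΣP(1998)Q(1997) = 0.26×323 + 2.86×266 + 3.53×36 + 11.53×112 = 83.98 + 760.76 + 127.08 + 1291.36 = 2263.18
ΣP(1997)Q(1997) = 0.31×323 + 2.93×266 + 3.17×36 + 9.39×112 = 100.13 + 779.38 + 114.12 + 1051.68 = 2045.31
link = 2263.18/2045.31 = 1.106522
Link 1998→1999:
ΣP(1999)Q(1998) = 0.25×331 + 3.50×278 + 4.16×38 + 10.03×101 = 82.75 + 973 + 158.08 + 1013.03 = 2226.86
ΣP(1998)Q(1998) = 0.26×331 + 2.86×278 + 3.53×38 + 11.53×101 = 86.06 + 795.08 + 134.14 + 1164.53 = 2179.81
link = 2226.86/2179.81 = 1.021584
Link 1999→2000:
ΣP(2000)Q(1999) = 0.26×307 + 4.16×260 + 4.80×46 + 11.30×101 = 79.82 + 1081.6 + 220.8 + 1141.3 = 2523.52
ΣP(1999)Q(1999) = 0.25×307 + 3.50×260 + 4.16×46 + 10.03×101 = 76.75 + 910 + 191.36 + 1013.03 = 2191.14
link = 2523.52/2191.14 = 1.151693
Chained index = 100 × 1.106522 × 1.021584 × 1.151693 = 130.1880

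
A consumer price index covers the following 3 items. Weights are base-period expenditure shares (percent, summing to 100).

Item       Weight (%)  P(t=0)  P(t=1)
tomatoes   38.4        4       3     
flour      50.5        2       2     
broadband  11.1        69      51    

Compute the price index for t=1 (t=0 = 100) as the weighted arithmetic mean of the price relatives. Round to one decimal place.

tomatoes: 38.4 × (3/4) = 38.4 × 0.750000 = 28.8000
flour: 50.5 × (2/2) = 50.5 × 1.000000 = 50.5000
broadband: 11.1 × (51/69) = 11.1 × 0.739130 = 8.2043
Index = Σ wᵢ·(p₁ᵢ/p₀ᵢ) = 28.8000 + 50.5000 + 8.2043 = 87.5043

87.5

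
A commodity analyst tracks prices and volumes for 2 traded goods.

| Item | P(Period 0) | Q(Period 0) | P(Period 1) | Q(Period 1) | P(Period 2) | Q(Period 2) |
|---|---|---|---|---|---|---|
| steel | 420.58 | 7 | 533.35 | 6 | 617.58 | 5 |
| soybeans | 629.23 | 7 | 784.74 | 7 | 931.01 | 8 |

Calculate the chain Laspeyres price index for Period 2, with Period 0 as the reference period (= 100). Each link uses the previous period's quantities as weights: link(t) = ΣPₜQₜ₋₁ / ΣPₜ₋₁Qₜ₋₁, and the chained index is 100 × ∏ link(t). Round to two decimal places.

147.64

Link Period 0→Period 1:
ΣP(Period 1)Q(Period 0) = 533.35×7 + 784.74×7 = 3733.45 + 5493.18 = 9226.63
ΣP(Period 0)Q(Period 0) = 420.58×7 + 629.23×7 = 2944.06 + 4404.61 = 7348.67
link = 9226.63/7348.67 = 1.255551
Link Period 1→Period 2:
ΣP(Period 2)Q(Period 1) = 617.58×6 + 931.01×7 = 3705.48 + 6517.07 = 10222.55
ΣP(Period 1)Q(Period 1) = 533.35×6 + 784.74×7 = 3200.1 + 5493.18 = 8693.28
link = 10222.55/8693.28 = 1.175914
Chained index = 100 × 1.255551 × 1.175914 = 147.6420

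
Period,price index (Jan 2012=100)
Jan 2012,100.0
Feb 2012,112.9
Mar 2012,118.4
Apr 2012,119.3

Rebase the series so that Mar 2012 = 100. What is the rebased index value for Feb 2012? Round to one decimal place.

95.4

Rebased(Feb 2012) = 112.9 / 118.4 × 100 = 95.3547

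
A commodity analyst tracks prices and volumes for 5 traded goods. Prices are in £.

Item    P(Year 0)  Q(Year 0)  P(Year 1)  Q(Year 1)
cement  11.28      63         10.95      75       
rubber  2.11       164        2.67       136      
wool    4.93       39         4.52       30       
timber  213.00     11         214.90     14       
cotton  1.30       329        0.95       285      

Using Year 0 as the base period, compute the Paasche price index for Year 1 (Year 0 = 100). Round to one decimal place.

Paasche price index uses current-period quantities as weights.
ΣP(Year 1)·Q(Year 1) = 10.95×75 + 2.67×136 + 4.52×30 + 214.90×14 + 0.95×285 = 821.25 + 363.12 + 135.6 + 3008.6 + 270.75 = 4599.32
ΣP(Year 0)·Q(Year 1) = 11.28×75 + 2.11×136 + 4.93×30 + 213.00×14 + 1.30×285 = 846 + 286.96 + 147.9 + 2982 + 370.5 = 4633.36
Index = 4599.32 / 4633.36 × 100 = 99.2653

99.3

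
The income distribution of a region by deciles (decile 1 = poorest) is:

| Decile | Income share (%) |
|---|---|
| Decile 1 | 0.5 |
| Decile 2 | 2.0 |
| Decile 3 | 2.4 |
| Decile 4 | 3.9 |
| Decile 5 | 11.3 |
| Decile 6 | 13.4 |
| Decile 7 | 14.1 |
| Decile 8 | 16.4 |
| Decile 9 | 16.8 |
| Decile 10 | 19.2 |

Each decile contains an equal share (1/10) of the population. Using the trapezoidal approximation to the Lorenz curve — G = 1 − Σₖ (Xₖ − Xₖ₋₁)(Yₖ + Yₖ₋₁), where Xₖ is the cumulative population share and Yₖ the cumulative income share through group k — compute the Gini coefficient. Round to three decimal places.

0.375

Cumulative income shares Yₖ: 0.0050, 0.0250, 0.0490, 0.0880, 0.2010, 0.3350, 0.4760, 0.6400, 0.8080, 1.0000
Σ (Xₖ−Xₖ₋₁)(Yₖ+Yₖ₋₁) = (1/10)(0.0050+0.0000) + (1/10)(0.0250+0.0050) + (1/10)(0.0490+0.0250) + (1/10)(0.0880+0.0490) + (1/10)(0.2010+0.0880) + (1/10)(0.3350+0.2010) + (1/10)(0.4760+0.3350) + (1/10)(0.6400+0.4760) + (1/10)(0.8080+0.6400) + (1/10)(1.0000+0.8080)
  = 0.0005 + 0.0030 + 0.0074 + 0.0137 + 0.0289 + 0.0536 + 0.0811 + 0.1116 + 0.1448 + 0.1808 = 0.6254
G = 1 − 0.6254 = 0.3746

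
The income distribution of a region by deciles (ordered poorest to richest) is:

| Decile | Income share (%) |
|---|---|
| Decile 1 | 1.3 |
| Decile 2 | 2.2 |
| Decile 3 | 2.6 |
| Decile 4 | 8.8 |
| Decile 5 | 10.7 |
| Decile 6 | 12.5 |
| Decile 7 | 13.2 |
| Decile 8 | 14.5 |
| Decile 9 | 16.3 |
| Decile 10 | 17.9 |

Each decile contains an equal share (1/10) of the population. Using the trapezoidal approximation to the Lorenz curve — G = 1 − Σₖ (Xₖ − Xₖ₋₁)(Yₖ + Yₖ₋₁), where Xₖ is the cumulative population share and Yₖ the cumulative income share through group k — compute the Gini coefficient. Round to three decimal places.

Cumulative income shares Yₖ: 0.0130, 0.0350, 0.0610, 0.1490, 0.2560, 0.3810, 0.5130, 0.6580, 0.8210, 1.0000
Σ (Xₖ−Xₖ₋₁)(Yₖ+Yₖ₋₁) = (1/10)(0.0130+0.0000) + (1/10)(0.0350+0.0130) + (1/10)(0.0610+0.0350) + (1/10)(0.1490+0.0610) + (1/10)(0.2560+0.1490) + (1/10)(0.3810+0.2560) + (1/10)(0.5130+0.3810) + (1/10)(0.6580+0.5130) + (1/10)(0.8210+0.6580) + (1/10)(1.0000+0.8210)
  = 0.0013 + 0.0048 + 0.0096 + 0.0210 + 0.0405 + 0.0637 + 0.0894 + 0.1171 + 0.1479 + 0.1821 = 0.6774
G = 1 − 0.6774 = 0.3226

0.323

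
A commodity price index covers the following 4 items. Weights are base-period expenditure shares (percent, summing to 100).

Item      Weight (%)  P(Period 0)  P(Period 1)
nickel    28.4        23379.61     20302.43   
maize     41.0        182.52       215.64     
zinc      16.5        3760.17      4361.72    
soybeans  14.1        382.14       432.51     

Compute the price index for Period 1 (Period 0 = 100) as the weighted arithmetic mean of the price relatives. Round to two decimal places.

108.20

nickel: 28.4 × (20302.43/23379.61) = 28.4 × 0.868382 = 24.6620
maize: 41.0 × (215.64/182.52) = 41.0 × 1.181460 = 48.4398
zinc: 16.5 × (4361.72/3760.17) = 16.5 × 1.159979 = 19.1397
soybeans: 14.1 × (432.51/382.14) = 14.1 × 1.131810 = 15.9585
Index = Σ wᵢ·(p₁ᵢ/p₀ᵢ) = 24.6620 + 48.4398 + 19.1397 + 15.9585 = 108.2001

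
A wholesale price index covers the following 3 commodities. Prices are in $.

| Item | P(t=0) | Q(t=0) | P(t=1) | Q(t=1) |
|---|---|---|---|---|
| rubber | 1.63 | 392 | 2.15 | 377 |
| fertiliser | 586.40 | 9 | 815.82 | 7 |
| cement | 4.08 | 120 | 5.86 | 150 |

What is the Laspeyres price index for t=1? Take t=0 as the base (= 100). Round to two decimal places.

Laspeyres price index uses base-period quantities as weights.
ΣP(t=1)·Q(t=0) = 2.15×392 + 815.82×9 + 5.86×120 = 842.8 + 7342.38 + 703.2 = 8888.38
ΣP(t=0)·Q(t=0) = 1.63×392 + 586.40×9 + 4.08×120 = 638.96 + 5277.6 + 489.6 = 6406.16
Index = 8888.38 / 6406.16 × 100 = 138.7474

138.75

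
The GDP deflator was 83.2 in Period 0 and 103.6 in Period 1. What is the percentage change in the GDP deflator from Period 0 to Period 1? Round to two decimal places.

Change = (103.6 − 83.2) / 83.2 × 100
       = 20.4 / 83.2 × 100 = 24.5192%

24.52%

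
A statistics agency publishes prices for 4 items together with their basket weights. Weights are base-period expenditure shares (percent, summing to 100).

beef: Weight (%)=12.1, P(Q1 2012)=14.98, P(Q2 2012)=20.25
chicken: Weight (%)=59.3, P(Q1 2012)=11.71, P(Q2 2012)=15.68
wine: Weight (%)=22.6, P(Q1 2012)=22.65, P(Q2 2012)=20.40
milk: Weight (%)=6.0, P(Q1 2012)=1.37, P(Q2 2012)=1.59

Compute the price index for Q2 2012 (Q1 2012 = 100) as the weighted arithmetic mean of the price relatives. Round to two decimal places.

123.08

beef: 12.1 × (20.25/14.98) = 12.1 × 1.351802 = 16.3568
chicken: 59.3 × (15.68/11.71) = 59.3 × 1.339026 = 79.4043
wine: 22.6 × (20.40/22.65) = 22.6 × 0.900662 = 20.3550
milk: 6.0 × (1.59/1.37) = 6.0 × 1.160584 = 6.9635
Index = Σ wᵢ·(p₁ᵢ/p₀ᵢ) = 16.3568 + 79.4043 + 20.3550 + 6.9635 = 123.0795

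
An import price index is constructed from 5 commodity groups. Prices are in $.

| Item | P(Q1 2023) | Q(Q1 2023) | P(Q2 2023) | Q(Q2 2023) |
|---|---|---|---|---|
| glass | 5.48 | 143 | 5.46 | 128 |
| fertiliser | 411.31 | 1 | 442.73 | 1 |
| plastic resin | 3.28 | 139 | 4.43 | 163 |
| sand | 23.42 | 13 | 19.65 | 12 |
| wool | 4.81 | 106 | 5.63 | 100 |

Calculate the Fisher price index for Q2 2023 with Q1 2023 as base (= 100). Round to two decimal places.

Laspeyres component (base-period weights):
ΣP(Q2 2023)Q(Q1 2023) = 5.46×143 + 442.73×1 + 4.43×139 + 19.65×13 + 5.63×106 = 780.78 + 442.73 + 615.77 + 255.45 + 596.78 = 2691.51
ΣP(Q1 2023)Q(Q1 2023) = 5.48×143 + 411.31×1 + 3.28×139 + 23.42×13 + 4.81×106 = 783.64 + 411.31 + 455.92 + 304.46 + 509.86 = 2465.19
L = 2691.51 / 2465.19 × 100 = 109.1806
Paasche component (current-period weights):
ΣP(Q2 2023)Q(Q2 2023) = 5.46×128 + 442.73×1 + 4.43×163 + 19.65×12 + 5.63×100 = 698.88 + 442.73 + 722.09 + 235.8 + 563 = 2662.5
ΣP(Q1 2023)Q(Q2 2023) = 5.48×128 + 411.31×1 + 3.28×163 + 23.42×12 + 4.81×100 = 701.44 + 411.31 + 534.64 + 281.04 + 481 = 2409.43
P = 2662.5 / 2409.43 × 100 = 110.5033
Fisher = √(L × P) = √(109.1806 × 110.5033) = 109.8400

109.84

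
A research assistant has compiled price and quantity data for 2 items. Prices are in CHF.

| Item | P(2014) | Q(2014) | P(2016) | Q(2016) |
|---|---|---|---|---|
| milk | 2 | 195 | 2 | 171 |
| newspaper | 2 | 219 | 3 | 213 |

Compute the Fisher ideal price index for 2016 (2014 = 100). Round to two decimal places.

127.09

Laspeyres component (base-period weights):
ΣP(2016)Q(2014) = 2×195 + 3×219 = 390 + 657 = 1047
ΣP(2014)Q(2014) = 2×195 + 2×219 = 390 + 438 = 828
L = 1047 / 828 × 100 = 126.4493
Paasche component (current-period weights):
ΣP(2016)Q(2016) = 2×171 + 3×213 = 342 + 639 = 981
ΣP(2014)Q(2016) = 2×171 + 2×213 = 342 + 426 = 768
P = 981 / 768 × 100 = 127.7344
Fisher = √(L × P) = √(126.4493 × 127.7344) = 127.0902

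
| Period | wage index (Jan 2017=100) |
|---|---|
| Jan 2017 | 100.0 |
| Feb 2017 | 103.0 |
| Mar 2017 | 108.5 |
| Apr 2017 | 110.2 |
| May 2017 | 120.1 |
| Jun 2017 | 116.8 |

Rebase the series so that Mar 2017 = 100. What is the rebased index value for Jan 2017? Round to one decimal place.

Rebased(Jan 2017) = 100.0 / 108.5 × 100 = 92.1659

92.2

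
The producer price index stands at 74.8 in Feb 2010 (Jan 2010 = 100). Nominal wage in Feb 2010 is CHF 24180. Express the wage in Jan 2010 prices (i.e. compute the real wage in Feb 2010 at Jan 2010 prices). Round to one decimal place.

32326.2

Real = Nominal ÷ (Index/100) = 24180 ÷ (74.8/100)
     = 24180 ÷ 0.748 = 32326.2032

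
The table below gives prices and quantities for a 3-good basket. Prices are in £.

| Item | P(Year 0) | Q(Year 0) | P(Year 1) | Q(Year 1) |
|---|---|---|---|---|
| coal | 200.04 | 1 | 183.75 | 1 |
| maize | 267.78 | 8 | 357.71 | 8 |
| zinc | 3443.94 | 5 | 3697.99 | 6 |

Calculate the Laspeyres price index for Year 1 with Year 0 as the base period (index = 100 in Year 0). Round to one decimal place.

Laspeyres price index uses base-period quantities as weights.
ΣP(Year 1)·Q(Year 0) = 183.75×1 + 357.71×8 + 3697.99×5 = 183.75 + 2861.68 + 18489.95 = 21535.38
ΣP(Year 0)·Q(Year 0) = 200.04×1 + 267.78×8 + 3443.94×5 = 200.04 + 2142.24 + 17219.7 = 19561.98
Index = 21535.38 / 19561.98 × 100 = 110.0879

110.1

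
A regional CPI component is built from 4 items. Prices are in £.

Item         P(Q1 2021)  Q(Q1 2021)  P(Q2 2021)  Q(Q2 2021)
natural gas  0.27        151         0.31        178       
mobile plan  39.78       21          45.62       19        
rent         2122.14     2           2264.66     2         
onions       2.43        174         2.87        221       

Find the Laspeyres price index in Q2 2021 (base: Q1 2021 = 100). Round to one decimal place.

108.8

Laspeyres price index uses base-period quantities as weights.
ΣP(Q2 2021)·Q(Q1 2021) = 0.31×151 + 45.62×21 + 2264.66×2 + 2.87×174 = 46.81 + 958.02 + 4529.32 + 499.38 = 6033.53
ΣP(Q1 2021)·Q(Q1 2021) = 0.27×151 + 39.78×21 + 2122.14×2 + 2.43×174 = 40.77 + 835.38 + 4244.28 + 422.82 = 5543.25
Index = 6033.53 / 5543.25 × 100 = 108.8446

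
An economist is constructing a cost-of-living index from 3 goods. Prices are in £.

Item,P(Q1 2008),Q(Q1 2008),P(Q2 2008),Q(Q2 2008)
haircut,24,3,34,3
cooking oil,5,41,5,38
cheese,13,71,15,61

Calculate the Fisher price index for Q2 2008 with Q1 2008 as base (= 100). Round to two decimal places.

Laspeyres component (base-period weights):
ΣP(Q2 2008)Q(Q1 2008) = 34×3 + 5×41 + 15×71 = 102 + 205 + 1065 = 1372
ΣP(Q1 2008)Q(Q1 2008) = 24×3 + 5×41 + 13×71 = 72 + 205 + 923 = 1200
L = 1372 / 1200 × 100 = 114.3333
Paasche component (current-period weights):
ΣP(Q2 2008)Q(Q2 2008) = 34×3 + 5×38 + 15×61 = 102 + 190 + 915 = 1207
ΣP(Q1 2008)Q(Q2 2008) = 24×3 + 5×38 + 13×61 = 72 + 190 + 793 = 1055
P = 1207 / 1055 × 100 = 114.4076
Fisher = √(L × P) = √(114.3333 × 114.4076) = 114.3705

114.37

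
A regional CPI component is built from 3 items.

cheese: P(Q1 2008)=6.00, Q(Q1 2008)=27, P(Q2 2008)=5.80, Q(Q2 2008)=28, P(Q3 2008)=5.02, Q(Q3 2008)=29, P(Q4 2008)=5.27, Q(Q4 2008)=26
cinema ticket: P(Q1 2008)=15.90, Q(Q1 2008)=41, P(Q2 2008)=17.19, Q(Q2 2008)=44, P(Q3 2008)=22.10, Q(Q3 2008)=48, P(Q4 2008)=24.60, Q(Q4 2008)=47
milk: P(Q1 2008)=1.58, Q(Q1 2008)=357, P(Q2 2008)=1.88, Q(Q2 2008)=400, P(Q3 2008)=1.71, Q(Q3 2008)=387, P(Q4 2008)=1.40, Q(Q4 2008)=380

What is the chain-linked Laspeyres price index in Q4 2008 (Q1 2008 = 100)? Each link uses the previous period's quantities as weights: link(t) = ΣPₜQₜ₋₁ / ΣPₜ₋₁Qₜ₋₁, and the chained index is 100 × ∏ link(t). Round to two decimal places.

Link Q1 2008→Q2 2008:
ΣP(Q2 2008)Q(Q1 2008) = 5.80×27 + 17.19×41 + 1.88×357 = 156.6 + 704.79 + 671.16 = 1532.55
ΣP(Q1 2008)Q(Q1 2008) = 6.00×27 + 15.90×41 + 1.58×357 = 162 + 651.9 + 564.06 = 1377.96
link = 1532.55/1377.96 = 1.112188
Link Q2 2008→Q3 2008:
ΣP(Q3 2008)Q(Q2 2008) = 5.02×28 + 22.10×44 + 1.71×400 = 140.56 + 972.4 + 684 = 1796.96
ΣP(Q2 2008)Q(Q2 2008) = 5.80×28 + 17.19×44 + 1.88×400 = 162.4 + 756.36 + 752 = 1670.76
link = 1796.96/1670.76 = 1.075534
Link Q3 2008→Q4 2008:
ΣP(Q4 2008)Q(Q3 2008) = 5.27×29 + 24.60×48 + 1.40×387 = 152.83 + 1180.8 + 541.8 = 1875.43
ΣP(Q3 2008)Q(Q3 2008) = 5.02×29 + 22.10×48 + 1.71×387 = 145.58 + 1060.8 + 661.77 = 1868.15
link = 1875.43/1868.15 = 1.003897
Chained index = 100 × 1.112188 × 1.075534 × 1.003897 = 120.0858

120.09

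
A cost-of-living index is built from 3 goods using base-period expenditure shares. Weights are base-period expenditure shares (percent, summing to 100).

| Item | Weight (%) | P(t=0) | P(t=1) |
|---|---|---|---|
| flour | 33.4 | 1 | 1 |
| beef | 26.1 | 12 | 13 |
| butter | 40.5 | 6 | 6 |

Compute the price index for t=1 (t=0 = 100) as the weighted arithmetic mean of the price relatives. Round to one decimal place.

flour: 33.4 × (1/1) = 33.4 × 1.000000 = 33.4000
beef: 26.1 × (13/12) = 26.1 × 1.083333 = 28.2750
butter: 40.5 × (6/6) = 40.5 × 1.000000 = 40.5000
Index = Σ wᵢ·(p₁ᵢ/p₀ᵢ) = 33.4000 + 28.2750 + 40.5000 = 102.1750

102.2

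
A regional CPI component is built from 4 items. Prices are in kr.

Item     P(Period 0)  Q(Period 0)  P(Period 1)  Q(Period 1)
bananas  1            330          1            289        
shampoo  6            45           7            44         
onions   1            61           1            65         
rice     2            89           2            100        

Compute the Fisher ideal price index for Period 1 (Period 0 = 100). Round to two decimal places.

Laspeyres component (base-period weights):
ΣP(Period 1)Q(Period 0) = 1×330 + 7×45 + 1×61 + 2×89 = 330 + 315 + 61 + 178 = 884
ΣP(Period 0)Q(Period 0) = 1×330 + 6×45 + 1×61 + 2×89 = 330 + 270 + 61 + 178 = 839
L = 884 / 839 × 100 = 105.3635
Paasche component (current-period weights):
ΣP(Period 1)Q(Period 1) = 1×289 + 7×44 + 1×65 + 2×100 = 289 + 308 + 65 + 200 = 862
ΣP(Period 0)Q(Period 1) = 1×289 + 6×44 + 1×65 + 2×100 = 289 + 264 + 65 + 200 = 818
P = 862 / 818 × 100 = 105.3790
Fisher = √(L × P) = √(105.3635 × 105.3790) = 105.3713

105.37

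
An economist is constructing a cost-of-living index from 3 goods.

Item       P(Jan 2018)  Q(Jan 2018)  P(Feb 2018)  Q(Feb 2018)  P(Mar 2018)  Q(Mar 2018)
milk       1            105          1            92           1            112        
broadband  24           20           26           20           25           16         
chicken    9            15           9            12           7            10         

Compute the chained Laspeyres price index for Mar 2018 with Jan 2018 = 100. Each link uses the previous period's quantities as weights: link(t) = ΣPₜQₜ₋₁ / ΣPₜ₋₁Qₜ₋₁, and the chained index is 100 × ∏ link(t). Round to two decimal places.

Link Jan 2018→Feb 2018:
ΣP(Feb 2018)Q(Jan 2018) = 1×105 + 26×20 + 9×15 = 105 + 520 + 135 = 760
ΣP(Jan 2018)Q(Jan 2018) = 1×105 + 24×20 + 9×15 = 105 + 480 + 135 = 720
link = 760/720 = 1.055556
Link Feb 2018→Mar 2018:
ΣP(Mar 2018)Q(Feb 2018) = 1×92 + 25×20 + 7×12 = 92 + 500 + 84 = 676
ΣP(Feb 2018)Q(Feb 2018) = 1×92 + 26×20 + 9×12 = 92 + 520 + 108 = 720
link = 676/720 = 0.938889
Chained index = 100 × 1.055556 × 0.938889 = 99.1049

99.10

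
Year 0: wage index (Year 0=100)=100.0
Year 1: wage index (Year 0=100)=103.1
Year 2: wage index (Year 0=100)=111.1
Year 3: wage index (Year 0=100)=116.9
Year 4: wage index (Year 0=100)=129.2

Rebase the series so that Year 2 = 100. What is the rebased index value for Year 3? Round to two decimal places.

105.22

Rebased(Year 3) = 116.9 / 111.1 × 100 = 105.2205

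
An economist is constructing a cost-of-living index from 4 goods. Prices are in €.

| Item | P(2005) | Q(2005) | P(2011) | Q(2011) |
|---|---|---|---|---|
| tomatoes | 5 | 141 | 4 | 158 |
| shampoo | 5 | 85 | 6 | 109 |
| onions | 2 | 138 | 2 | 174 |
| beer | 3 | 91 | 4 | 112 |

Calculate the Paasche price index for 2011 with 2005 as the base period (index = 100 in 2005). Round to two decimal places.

Paasche price index uses current-period quantities as weights.
ΣP(2011)·Q(2011) = 4×158 + 6×109 + 2×174 + 4×112 = 632 + 654 + 348 + 448 = 2082
ΣP(2005)·Q(2011) = 5×158 + 5×109 + 2×174 + 3×112 = 790 + 545 + 348 + 336 = 2019
Index = 2082 / 2019 × 100 = 103.1204

103.12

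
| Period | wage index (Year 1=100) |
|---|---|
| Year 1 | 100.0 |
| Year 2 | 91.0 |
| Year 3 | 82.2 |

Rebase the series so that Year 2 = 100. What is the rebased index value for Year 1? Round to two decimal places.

Rebased(Year 1) = 100.0 / 91.0 × 100 = 109.8901

109.89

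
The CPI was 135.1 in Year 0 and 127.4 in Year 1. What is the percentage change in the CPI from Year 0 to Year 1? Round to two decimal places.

-5.70%

Change = (127.4 − 135.1) / 135.1 × 100
       = -7.7 / 135.1 × 100 = -5.6995%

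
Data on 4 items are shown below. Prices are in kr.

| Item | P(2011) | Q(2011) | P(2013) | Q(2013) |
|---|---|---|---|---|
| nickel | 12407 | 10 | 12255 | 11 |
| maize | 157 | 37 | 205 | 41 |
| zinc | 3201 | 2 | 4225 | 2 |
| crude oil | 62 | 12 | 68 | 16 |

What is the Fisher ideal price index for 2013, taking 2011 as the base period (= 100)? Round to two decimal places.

101.68

Laspeyres component (base-period weights):
ΣP(2013)Q(2011) = 12255×10 + 205×37 + 4225×2 + 68×12 = 122550 + 7585 + 8450 + 816 = 139401
ΣP(2011)Q(2011) = 12407×10 + 157×37 + 3201×2 + 62×12 = 124070 + 5809 + 6402 + 744 = 137025
L = 139401 / 137025 × 100 = 101.7340
Paasche component (current-period weights):
ΣP(2013)Q(2013) = 12255×11 + 205×41 + 4225×2 + 68×16 = 134805 + 8405 + 8450 + 1088 = 152748
ΣP(2011)Q(2013) = 12407×11 + 157×41 + 3201×2 + 62×16 = 136477 + 6437 + 6402 + 992 = 150308
P = 152748 / 150308 × 100 = 101.6233
Fisher = √(L × P) = √(101.7340 × 101.6233) = 101.6786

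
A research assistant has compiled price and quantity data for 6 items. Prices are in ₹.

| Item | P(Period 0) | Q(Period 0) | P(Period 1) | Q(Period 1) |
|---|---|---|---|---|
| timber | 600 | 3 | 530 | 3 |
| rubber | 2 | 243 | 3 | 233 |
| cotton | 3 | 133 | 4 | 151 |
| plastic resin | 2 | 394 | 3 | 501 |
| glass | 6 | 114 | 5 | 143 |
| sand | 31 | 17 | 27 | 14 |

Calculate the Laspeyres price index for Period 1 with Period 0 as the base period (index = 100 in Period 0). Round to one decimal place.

108.1

Laspeyres price index uses base-period quantities as weights.
ΣP(Period 1)·Q(Period 0) = 530×3 + 3×243 + 4×133 + 3×394 + 5×114 + 27×17 = 1590 + 729 + 532 + 1182 + 570 + 459 = 5062
ΣP(Period 0)·Q(Period 0) = 600×3 + 2×243 + 3×133 + 2×394 + 6×114 + 31×17 = 1800 + 486 + 399 + 788 + 684 + 527 = 4684
Index = 5062 / 4684 × 100 = 108.0700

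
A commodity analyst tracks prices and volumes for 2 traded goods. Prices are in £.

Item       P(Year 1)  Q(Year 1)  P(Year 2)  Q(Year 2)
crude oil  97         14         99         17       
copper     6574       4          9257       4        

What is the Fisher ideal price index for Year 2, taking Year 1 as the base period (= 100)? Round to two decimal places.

Laspeyres component (base-period weights):
ΣP(Year 2)Q(Year 1) = 99×14 + 9257×4 = 1386 + 37028 = 38414
ΣP(Year 1)Q(Year 1) = 97×14 + 6574×4 = 1358 + 26296 = 27654
L = 38414 / 27654 × 100 = 138.9094
Paasche component (current-period weights):
ΣP(Year 2)Q(Year 2) = 99×17 + 9257×4 = 1683 + 37028 = 38711
ΣP(Year 1)Q(Year 2) = 97×17 + 6574×4 = 1649 + 26296 = 27945
P = 38711 / 27945 × 100 = 138.5257
Fisher = √(L × P) = √(138.9094 × 138.5257) = 138.7174

138.72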